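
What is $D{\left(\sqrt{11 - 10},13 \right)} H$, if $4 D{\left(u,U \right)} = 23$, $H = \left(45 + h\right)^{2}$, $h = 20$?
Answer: $\frac{97175}{4} \approx 24294.0$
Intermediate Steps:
$H = 4225$ ($H = \left(45 + 20\right)^{2} = 65^{2} = 4225$)
$D{\left(u,U \right)} = \frac{23}{4}$ ($D{\left(u,U \right)} = \frac{1}{4} \cdot 23 = \frac{23}{4}$)
$D{\left(\sqrt{11 - 10},13 \right)} H = \frac{23}{4} \cdot 4225 = \frac{97175}{4}$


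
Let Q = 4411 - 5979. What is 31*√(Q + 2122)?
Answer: 31*√554 ≈ 729.65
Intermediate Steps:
Q = -1568
31*√(Q + 2122) = 31*√(-1568 + 2122) = 31*√554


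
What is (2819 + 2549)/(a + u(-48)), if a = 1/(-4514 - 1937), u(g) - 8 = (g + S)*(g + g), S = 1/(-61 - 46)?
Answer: 3705299576/3186845501 ≈ 1.1627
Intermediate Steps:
S = -1/107 (S = 1/(-107) = -1/107 ≈ -0.0093458)
u(g) = 8 + 2*g*(-1/107 + g) (u(g) = 8 + (g - 1/107)*(g + g) = 8 + (-1/107 + g)*(2*g) = 8 + 2*g*(-1/107 + g))
a = -1/6451 (a = 1/(-6451) = -1/6451 ≈ -0.00015501)
(2819 + 2549)/(a + u(-48)) = (2819 + 2549)/(-1/6451 + (8 + 2*(-48)² - 2/107*(-48))) = 5368/(-1/6451 + (8 + 2*2304 + 96/107)) = 5368/(-1/6451 + (8 + 4608 + 96/107)) = 5368/(-1/6451 + 494008/107) = 5368/(3186845501/690257) = 5368*(690257/3186845501) = 3705299576/3186845501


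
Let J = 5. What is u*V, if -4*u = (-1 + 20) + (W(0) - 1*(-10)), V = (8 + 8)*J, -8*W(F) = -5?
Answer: -1185/2 ≈ -592.50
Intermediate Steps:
W(F) = 5/8 (W(F) = -⅛*(-5) = 5/8)
V = 80 (V = (8 + 8)*5 = 16*5 = 80)
u = -237/32 (u = -((-1 + 20) + (5/8 - 1*(-10)))/4 = -(19 + (5/8 + 10))/4 = -(19 + 85/8)/4 = -¼*237/8 = -237/32 ≈ -7.4063)
u*V = -237/32*80 = -1185/2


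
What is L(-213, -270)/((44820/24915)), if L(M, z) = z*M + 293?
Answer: 96010783/2988 ≈ 32132.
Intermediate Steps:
L(M, z) = 293 + M*z (L(M, z) = M*z + 293 = 293 + M*z)
L(-213, -270)/((44820/24915)) = (293 - 213*(-270))/((44820/24915)) = (293 + 57510)/((44820*(1/24915))) = 57803/(2988/1661) = 57803*(1661/2988) = 96010783/2988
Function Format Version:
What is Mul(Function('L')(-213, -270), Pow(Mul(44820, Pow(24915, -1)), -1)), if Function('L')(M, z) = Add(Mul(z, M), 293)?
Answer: Rational(96010783, 2988) ≈ 32132.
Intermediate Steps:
Function('L')(M, z) = Add(293, Mul(M, z)) (Function('L')(M, z) = Add(Mul(M, z), 293) = Add(293, Mul(M, z)))
Mul(Function('L')(-213, -270), Pow(Mul(44820, Pow(24915, -1)), -1)) = Mul(Add(293, Mul(-213, -270)), Pow(Mul(44820, Pow(24915, -1)), -1)) = Mul(Add(293, 57510), Pow(Mul(44820, Rational(1, 24915)), -1)) = Mul(57803, Pow(Rational(2988, 1661), -1)) = Mul(57803, Rational(1661, 2988)) = Rational(96010783, 2988)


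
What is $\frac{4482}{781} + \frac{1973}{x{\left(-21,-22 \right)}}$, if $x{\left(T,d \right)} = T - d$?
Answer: $\frac{1545395}{781} \approx 1978.7$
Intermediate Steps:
$\frac{4482}{781} + \frac{1973}{x{\left(-21,-22 \right)}} = \frac{4482}{781} + \frac{1973}{-21 - -22} = 4482 \cdot \frac{1}{781} + \frac{1973}{-21 + 22} = \frac{4482}{781} + \frac{1973}{1} = \frac{4482}{781} + 1973 \cdot 1 = \frac{4482}{781} + 1973 = \frac{1545395}{781}$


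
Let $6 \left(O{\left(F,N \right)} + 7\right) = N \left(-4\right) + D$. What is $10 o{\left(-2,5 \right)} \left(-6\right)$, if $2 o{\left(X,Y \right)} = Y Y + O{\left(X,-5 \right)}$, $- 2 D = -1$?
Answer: $- \frac{1285}{2} \approx -642.5$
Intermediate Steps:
$D = \frac{1}{2}$ ($D = \left(- \frac{1}{2}\right) \left(-1\right) = \frac{1}{2} \approx 0.5$)
$O{\left(F,N \right)} = - \frac{83}{12} - \frac{2 N}{3}$ ($O{\left(F,N \right)} = -7 + \frac{N \left(-4\right) + \frac{1}{2}}{6} = -7 + \frac{- 4 N + \frac{1}{2}}{6} = -7 + \frac{\frac{1}{2} - 4 N}{6} = -7 - \left(- \frac{1}{12} + \frac{2 N}{3}\right) = - \frac{83}{12} - \frac{2 N}{3}$)
$o{\left(X,Y \right)} = - \frac{43}{24} + \frac{Y^{2}}{2}$ ($o{\left(X,Y \right)} = \frac{Y Y - \frac{43}{12}}{2} = \frac{Y^{2} + \left(- \frac{83}{12} + \frac{10}{3}\right)}{2} = \frac{Y^{2} - \frac{43}{12}}{2} = \frac{- \frac{43}{12} + Y^{2}}{2} = - \frac{43}{24} + \frac{Y^{2}}{2}$)
$10 o{\left(-2,5 \right)} \left(-6\right) = 10 \left(- \frac{43}{24} + \frac{5^{2}}{2}\right) \left(-6\right) = 10 \left(- \frac{43}{24} + \frac{1}{2} \cdot 25\right) \left(-6\right) = 10 \left(- \frac{43}{24} + \frac{25}{2}\right) \left(-6\right) = 10 \cdot \frac{257}{24} \left(-6\right) = \frac{1285}{12} \left(-6\right) = - \frac{1285}{2}$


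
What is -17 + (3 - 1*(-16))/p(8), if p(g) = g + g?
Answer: -253/16 ≈ -15.813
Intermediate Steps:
p(g) = 2*g
-17 + (3 - 1*(-16))/p(8) = -17 + (3 - 1*(-16))/((2*8)) = -17 + (3 + 16)/16 = -17 + 19*(1/16) = -17 + 19/16 = -253/16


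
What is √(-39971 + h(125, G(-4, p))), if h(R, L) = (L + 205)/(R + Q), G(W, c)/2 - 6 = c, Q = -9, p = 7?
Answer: I*√134455745/58 ≈ 199.92*I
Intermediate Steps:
G(W, c) = 12 + 2*c
h(R, L) = (205 + L)/(-9 + R) (h(R, L) = (L + 205)/(R - 9) = (205 + L)/(-9 + R))
√(-39971 + h(125, G(-4, p))) = √(-39971 + (205 + (12 + 2*7))/(-9 + 125)) = √(-39971 + (205 + (12 + 14))/116) = √(-39971 + (205 + 26)/116) = √(-39971 + (1/116)*231) = √(-39971 + 231/116) = √(-4636405/116) = I*√134455745/58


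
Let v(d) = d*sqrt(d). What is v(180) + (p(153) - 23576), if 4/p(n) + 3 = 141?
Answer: -1626742/69 + 1080*sqrt(5) ≈ -21161.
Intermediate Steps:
v(d) = d**(3/2)
p(n) = 2/69 (p(n) = 4/(-3 + 141) = 4/138 = 4*(1/138) = 2/69)
v(180) + (p(153) - 23576) = 180**(3/2) + (2/69 - 23576) = 1080*sqrt(5) - 1626742/69 = -1626742/69 + 1080*sqrt(5)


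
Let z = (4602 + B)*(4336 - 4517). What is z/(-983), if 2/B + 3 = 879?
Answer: 364837537/430554 ≈ 847.37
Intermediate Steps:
B = 1/438 (B = 2/(-3 + 879) = 2/876 = 2*(1/876) = 1/438 ≈ 0.0022831)
z = -364837537/438 (z = (4602 + 1/438)*(4336 - 4517) = (2015677/438)*(-181) = -364837537/438 ≈ -8.3296e+5)
z/(-983) = -364837537/438/(-983) = -364837537/438*(-1/983) = 364837537/430554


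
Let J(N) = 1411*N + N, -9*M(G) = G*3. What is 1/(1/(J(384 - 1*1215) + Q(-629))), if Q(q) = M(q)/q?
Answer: -3520117/3 ≈ -1.1734e+6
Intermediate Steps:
M(G) = -G/3 (M(G) = -G*3/9 = -G/3)
J(N) = 1412*N
Q(q) = -⅓ (Q(q) = (-q/3)/q = -⅓)
1/(1/(J(384 - 1*1215) + Q(-629))) = 1/(1/(1412*(384 - 1*1215) - ⅓)) = 1/(1/(1412*(384 - 1215) - ⅓)) = 1/(1/(1412*(-831) - ⅓)) = 1/(1/(-1173372 - ⅓)) = 1/(1/(-3520117/3)) = 1/(-3/3520117) = -3520117/3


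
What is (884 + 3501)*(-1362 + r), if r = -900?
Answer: -9918870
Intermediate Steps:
(884 + 3501)*(-1362 + r) = (884 + 3501)*(-1362 - 900) = 4385*(-2262) = -9918870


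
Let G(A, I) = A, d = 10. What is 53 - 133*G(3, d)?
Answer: -346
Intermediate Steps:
53 - 133*G(3, d) = 53 - 133*3 = 53 - 399 = -346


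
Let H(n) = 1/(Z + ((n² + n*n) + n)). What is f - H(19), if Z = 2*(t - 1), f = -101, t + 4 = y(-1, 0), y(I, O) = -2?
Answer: -73428/727 ≈ -101.00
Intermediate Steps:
t = -6 (t = -4 - 2 = -6)
Z = -14 (Z = 2*(-6 - 1) = 2*(-7) = -14)
H(n) = 1/(-14 + n + 2*n²) (H(n) = 1/(-14 + ((n² + n*n) + n)) = 1/(-14 + ((n² + n²) + n)) = 1/(-14 + (2*n² + n)) = 1/(-14 + (n + 2*n²)) = 1/(-14 + n + 2*n²))
f - H(19) = -101 - 1/(-14 + 19 + 2*19²) = -101 - 1/(-14 + 19 + 2*361) = -101 - 1/(-14 + 19 + 722) = -101 - 1/727 = -73428/727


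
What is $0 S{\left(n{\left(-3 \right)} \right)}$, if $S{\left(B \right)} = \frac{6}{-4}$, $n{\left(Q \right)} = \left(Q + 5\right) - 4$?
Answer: $0$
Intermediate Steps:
$n{\left(Q \right)} = 1 + Q$ ($n{\left(Q \right)} = \left(5 + Q\right) - 4 = 1 + Q$)
$S{\left(B \right)} = - \frac{3}{2}$ ($S{\left(B \right)} = 6 \left(- \frac{1}{4}\right) = - \frac{3}{2}$)
$0 S{\left(n{\left(-3 \right)} \right)} = 0 \left(- \frac{3}{2}\right) = 0$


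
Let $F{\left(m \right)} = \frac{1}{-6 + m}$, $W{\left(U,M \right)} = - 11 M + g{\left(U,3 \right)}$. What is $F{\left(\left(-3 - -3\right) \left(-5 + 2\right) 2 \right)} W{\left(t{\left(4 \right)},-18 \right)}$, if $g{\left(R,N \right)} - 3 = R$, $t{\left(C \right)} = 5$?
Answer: $- \frac{103}{3} \approx -34.333$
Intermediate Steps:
$g{\left(R,N \right)} = 3 + R$
$W{\left(U,M \right)} = 3 + U - 11 M$ ($W{\left(U,M \right)} = - 11 M + \left(3 + U\right) = 3 + U - 11 M$)
$F{\left(\left(-3 - -3\right) \left(-5 + 2\right) 2 \right)} W{\left(t{\left(4 \right)},-18 \right)} = \frac{3 + 5 - -198}{-6 + \left(-3 - -3\right) \left(-5 + 2\right) 2} = \frac{3 + 5 + 198}{-6 + \left(-3 + 3\right) \left(\left(-3\right) 2\right)} = \frac{1}{-6 + 0 \left(-6\right)} 206 = \frac{1}{-6 + 0} \cdot 206 = \frac{1}{-6} \cdot 206 = \left(- \frac{1}{6}\right) 206 = - \frac{103}{3}$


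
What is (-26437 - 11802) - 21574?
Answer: -59813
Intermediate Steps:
(-26437 - 11802) - 21574 = -38239 - 21574 = -59813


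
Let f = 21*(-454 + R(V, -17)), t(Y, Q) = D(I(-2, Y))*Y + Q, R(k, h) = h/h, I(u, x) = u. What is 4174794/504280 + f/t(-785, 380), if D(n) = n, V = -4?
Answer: 55727211/16389100 ≈ 3.4003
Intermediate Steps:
R(k, h) = 1
t(Y, Q) = Q - 2*Y (t(Y, Q) = -2*Y + Q = Q - 2*Y)
f = -9513 (f = 21*(-454 + 1) = 21*(-453) = -9513)
4174794/504280 + f/t(-785, 380) = 4174794/504280 - 9513/(380 - 2*(-785)) = 4174794*(1/504280) - 9513/(380 + 1570) = 2087397/252140 - 9513/1950 = 2087397/252140 - 9513*1/1950 = 2087397/252140 - 3171/650 = 55727211/16389100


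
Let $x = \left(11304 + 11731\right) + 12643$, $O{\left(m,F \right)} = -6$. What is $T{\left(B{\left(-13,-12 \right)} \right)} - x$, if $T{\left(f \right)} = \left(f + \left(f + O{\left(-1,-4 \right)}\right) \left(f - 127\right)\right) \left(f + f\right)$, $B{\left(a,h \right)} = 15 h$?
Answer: $-20527598$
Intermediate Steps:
$T{\left(f \right)} = 2 f \left(f + \left(-127 + f\right) \left(-6 + f\right)\right)$ ($T{\left(f \right)} = \left(f + \left(f - 6\right) \left(f - 127\right)\right) \left(f + f\right) = \left(f + \left(-6 + f\right) \left(-127 + f\right)\right) 2 f = \left(f + \left(-127 + f\right) \left(-6 + f\right)\right) 2 f = 2 f \left(f + \left(-127 + f\right) \left(-6 + f\right)\right)$)
$x = 35678$ ($x = 23035 + 12643 = 35678$)
$T{\left(B{\left(-13,-12 \right)} \right)} - x = 2 \cdot 15 \left(-12\right) \left(762 + \left(15 \left(-12\right)\right)^{2} - 132 \cdot 15 \left(-12\right)\right) - 35678 = 2 \left(-180\right) \left(762 + \left(-180\right)^{2} - -23760\right) - 35678 = 2 \left(-180\right) \left(762 + 32400 + 23760\right) - 35678 = 2 \left(-180\right) 56922 - 35678 = -20491920 - 35678 = -20527598$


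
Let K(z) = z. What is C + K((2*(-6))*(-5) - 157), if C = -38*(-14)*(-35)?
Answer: -18717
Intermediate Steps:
C = -18620 (C = 532*(-35) = -18620)
C + K((2*(-6))*(-5) - 157) = -18620 + ((2*(-6))*(-5) - 157) = -18620 + (-12*(-5) - 157) = -18620 + (60 - 157) = -18620 - 97 = -18717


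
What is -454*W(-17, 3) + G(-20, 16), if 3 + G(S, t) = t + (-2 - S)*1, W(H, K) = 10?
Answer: -4509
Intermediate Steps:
G(S, t) = -5 + t - S (G(S, t) = -3 + (t + (-2 - S)*1) = -3 + (t + (-2 - S)) = -3 + (-2 + t - S) = -5 + t - S)
-454*W(-17, 3) + G(-20, 16) = -454*10 + (-5 + 16 - 1*(-20)) = -4540 + (-5 + 16 + 20) = -4540 + 31 = -4509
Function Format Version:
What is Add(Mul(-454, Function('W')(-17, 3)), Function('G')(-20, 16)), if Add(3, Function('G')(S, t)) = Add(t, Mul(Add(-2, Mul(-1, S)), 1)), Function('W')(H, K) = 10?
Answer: -4509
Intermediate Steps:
Function('G')(S, t) = Add(-5, t, Mul(-1, S)) (Function('G')(S, t) = Add(-3, Add(t, Mul(Add(-2, Mul(-1, S)), 1))) = Add(-3, Add(t, Add(-2, Mul(-1, S)))) = Add(-3, Add(-2, t, Mul(-1, S))) = Add(-5, t, Mul(-1, S)))
Add(Mul(-454, Function('W')(-17, 3)), Function('G')(-20, 16)) = Add(Mul(-454, 10), Add(-5, 16, Mul(-1, -20))) = Add(-4540, Add(-5, 16, 20)) = Add(-4540, 31) = -4509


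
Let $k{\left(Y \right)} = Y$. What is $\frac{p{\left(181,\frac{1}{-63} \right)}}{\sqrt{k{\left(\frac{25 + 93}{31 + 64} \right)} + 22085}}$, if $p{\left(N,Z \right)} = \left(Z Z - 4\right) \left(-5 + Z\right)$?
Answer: $\frac{5016500 \sqrt{199328335}}{524646865071} \approx 0.135$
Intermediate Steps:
$p{\left(N,Z \right)} = \left(-5 + Z\right) \left(-4 + Z^{2}\right)$ ($p{\left(N,Z \right)} = \left(Z^{2} - 4\right) \left(-5 + Z\right) = \left(-4 + Z^{2}\right) \left(-5 + Z\right) = \left(-5 + Z\right) \left(-4 + Z^{2}\right)$)
$\frac{p{\left(181,\frac{1}{-63} \right)}}{\sqrt{k{\left(\frac{25 + 93}{31 + 64} \right)} + 22085}} = \frac{20 + \left(\frac{1}{-63}\right)^{3} - 5 \left(\frac{1}{-63}\right)^{2} - \frac{4}{-63}}{\sqrt{\frac{25 + 93}{31 + 64} + 22085}} = \frac{20 + \left(- \frac{1}{63}\right)^{3} - 5 \left(- \frac{1}{63}\right)^{2} - - \frac{4}{63}}{\sqrt{\frac{118}{95} + 22085}} = \frac{20 - \frac{1}{250047} - \frac{5}{3969} + \frac{4}{63}}{\sqrt{118 \cdot \frac{1}{95} + 22085}} = \frac{20 - \frac{1}{250047} - \frac{5}{3969} + \frac{4}{63}}{\sqrt{\frac{118}{95} + 22085}} = \frac{5016500}{250047 \sqrt{\frac{2098193}{95}}} = \frac{5016500}{250047 \frac{\sqrt{199328335}}{95}} = \frac{5016500 \frac{\sqrt{199328335}}{2098193}}{250047} = \frac{5016500 \sqrt{199328335}}{524646865071}$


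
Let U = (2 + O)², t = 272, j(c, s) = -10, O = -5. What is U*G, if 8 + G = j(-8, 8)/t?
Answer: -9837/136 ≈ -72.331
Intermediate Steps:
U = 9 (U = (2 - 5)² = (-3)² = 9)
G = -1093/136 (G = -8 - 10/272 = -8 - 10*1/272 = -8 - 5/136 = -1093/136 ≈ -8.0368)
U*G = 9*(-1093/136) = -9837/136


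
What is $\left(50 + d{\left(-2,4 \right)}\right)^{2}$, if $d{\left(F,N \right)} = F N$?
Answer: $1764$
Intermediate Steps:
$\left(50 + d{\left(-2,4 \right)}\right)^{2} = \left(50 - 8\right)^{2} = 42^{2} = 1764$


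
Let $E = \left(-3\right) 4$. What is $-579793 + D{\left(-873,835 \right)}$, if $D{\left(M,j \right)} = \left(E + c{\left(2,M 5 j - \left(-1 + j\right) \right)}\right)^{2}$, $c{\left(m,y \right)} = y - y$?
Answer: $-579649$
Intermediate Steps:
$c{\left(m,y \right)} = 0$
$E = -12$
$D{\left(M,j \right)} = 144$ ($D{\left(M,j \right)} = \left(-12 + 0\right)^{2} = \left(-12\right)^{2} = 144$)
$-579793 + D{\left(-873,835 \right)} = -579793 + 144 = -579649$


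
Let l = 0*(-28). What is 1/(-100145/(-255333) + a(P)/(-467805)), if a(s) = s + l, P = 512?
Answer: 1020906445/399295737 ≈ 2.5568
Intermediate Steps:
l = 0
a(s) = s (a(s) = s + 0 = s)
1/(-100145/(-255333) + a(P)/(-467805)) = 1/(-100145/(-255333) + 512/(-467805)) = 1/(-100145*(-1/255333) + 512*(-1/467805)) = 1/(100145/255333 - 512/467805) = 1/(399295737/1020906445) = 1020906445/399295737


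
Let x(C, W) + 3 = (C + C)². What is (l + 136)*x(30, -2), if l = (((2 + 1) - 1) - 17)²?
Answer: 1298517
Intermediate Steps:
x(C, W) = -3 + 4*C² (x(C, W) = -3 + (C + C)² = -3 + (2*C)² = -3 + 4*C²)
l = 225 (l = ((3 - 1) - 17)² = (2 - 17)² = (-15)² = 225)
(l + 136)*x(30, -2) = (225 + 136)*(-3 + 4*30²) = 361*(-3 + 4*900) = 361*(-3 + 3600) = 361*3597 = 1298517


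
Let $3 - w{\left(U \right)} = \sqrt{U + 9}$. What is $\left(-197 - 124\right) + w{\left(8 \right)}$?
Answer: $-318 - \sqrt{17} \approx -322.12$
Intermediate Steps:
$w{\left(U \right)} = 3 - \sqrt{9 + U}$ ($w{\left(U \right)} = 3 - \sqrt{U + 9} = 3 - \sqrt{9 + U}$)
$\left(-197 - 124\right) + w{\left(8 \right)} = \left(-197 - 124\right) + \left(3 - \sqrt{9 + 8}\right) = -321 + \left(3 - \sqrt{17}\right) = -318 - \sqrt{17}$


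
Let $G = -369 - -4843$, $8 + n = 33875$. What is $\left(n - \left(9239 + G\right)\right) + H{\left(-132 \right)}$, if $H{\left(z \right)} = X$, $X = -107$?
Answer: $20047$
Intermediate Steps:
$n = 33867$ ($n = -8 + 33875 = 33867$)
$G = 4474$ ($G = -369 + 4843 = 4474$)
$H{\left(z \right)} = -107$
$\left(n - \left(9239 + G\right)\right) + H{\left(-132 \right)} = \left(33867 - 13713\right) - 107 = 20154 - 107 = 20047$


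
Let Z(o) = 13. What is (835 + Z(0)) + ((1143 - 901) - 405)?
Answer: 685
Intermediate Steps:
(835 + Z(0)) + ((1143 - 901) - 405) = (835 + 13) + ((1143 - 901) - 405) = 848 + (242 - 405) = 848 - 163 = 685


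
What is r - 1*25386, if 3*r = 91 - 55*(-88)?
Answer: -71227/3 ≈ -23742.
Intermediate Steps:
r = 4931/3 (r = (91 - 55*(-88))/3 = (91 + 4840)/3 = (⅓)*4931 = 4931/3 ≈ 1643.7)
r - 1*25386 = 4931/3 - 1*25386 = 4931/3 - 25386 = -71227/3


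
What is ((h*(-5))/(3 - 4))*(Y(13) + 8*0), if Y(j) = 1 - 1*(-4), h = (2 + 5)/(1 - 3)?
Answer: -175/2 ≈ -87.500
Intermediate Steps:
h = -7/2 (h = 7/(-2) = 7*(-½) = -7/2 ≈ -3.5000)
Y(j) = 5 (Y(j) = 1 + 4 = 5)
((h*(-5))/(3 - 4))*(Y(13) + 8*0) = ((-7/2*(-5))/(3 - 4))*(5 + 8*0) = ((35/2)/(-1))*(5 + 0) = ((35/2)*(-1))*5 = -35/2*5 = -175/2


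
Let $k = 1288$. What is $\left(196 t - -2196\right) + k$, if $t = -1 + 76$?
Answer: $18184$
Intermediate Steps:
$t = 75$
$\left(196 t - -2196\right) + k = \left(196 \cdot 75 - -2196\right) + 1288 = \left(14700 + 2196\right) + 1288 = 16896 + 1288 = 18184$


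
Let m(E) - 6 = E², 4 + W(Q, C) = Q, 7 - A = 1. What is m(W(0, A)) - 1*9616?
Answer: -9594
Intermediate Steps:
A = 6 (A = 7 - 1*1 = 7 - 1 = 6)
W(Q, C) = -4 + Q
m(E) = 6 + E²
m(W(0, A)) - 1*9616 = (6 + (-4 + 0)²) - 1*9616 = (6 + (-4)²) - 9616 = (6 + 16) - 9616 = 22 - 9616 = -9594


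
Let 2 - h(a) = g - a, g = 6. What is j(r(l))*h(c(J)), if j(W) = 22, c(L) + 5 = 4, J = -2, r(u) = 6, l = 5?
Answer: -110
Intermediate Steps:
c(L) = -1 (c(L) = -5 + 4 = -1)
h(a) = -4 + a (h(a) = 2 - (6 - a) = 2 + (-6 + a) = -4 + a)
j(r(l))*h(c(J)) = 22*(-4 - 1) = 22*(-5) = -110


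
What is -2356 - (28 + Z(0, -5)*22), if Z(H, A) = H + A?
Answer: -2274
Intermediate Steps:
Z(H, A) = A + H
-2356 - (28 + Z(0, -5)*22) = -2356 - (28 + (-5 + 0)*22) = -2356 - (28 - 5*22) = -2356 - (28 - 110) = -2356 - 1*(-82) = -2356 + 82 = -2274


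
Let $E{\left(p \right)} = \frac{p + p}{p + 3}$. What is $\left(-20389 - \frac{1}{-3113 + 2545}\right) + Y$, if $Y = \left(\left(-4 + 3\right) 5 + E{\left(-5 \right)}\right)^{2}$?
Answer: $- \frac{11580951}{568} \approx -20389.0$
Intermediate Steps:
$E{\left(p \right)} = \frac{2 p}{3 + p}$
$Y = 0$ ($Y = \left(\left(-4 + 3\right) 5 + 2 \left(-5\right) \frac{1}{3 - 5}\right)^{2} = \left(\left(-1\right) 5 + 2 \left(-5\right) \frac{1}{-2}\right)^{2} = \left(-5 + 2 \left(-5\right) \left(- \frac{1}{2}\right)\right)^{2} = \left(-5 + 5\right)^{2} = 0^{2} = 0$)
$\left(-20389 - \frac{1}{-3113 + 2545}\right) + Y = \left(-20389 - \frac{1}{-3113 + 2545}\right) + 0 = \left(-20389 - \frac{1}{-568}\right) + 0 = \left(-20389 - - \frac{1}{568}\right) + 0 = \left(-20389 + \frac{1}{568}\right) + 0 = - \frac{11580951}{568} + 0 = - \frac{11580951}{568}$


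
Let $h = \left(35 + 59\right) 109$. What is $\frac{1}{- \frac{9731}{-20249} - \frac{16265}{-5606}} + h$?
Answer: $\frac{3933573110760}{383901971} \approx 10246.0$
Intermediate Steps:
$h = 10246$ ($h = 94 \cdot 109 = 10246$)
$\frac{1}{- \frac{9731}{-20249} - \frac{16265}{-5606}} + h = \frac{1}{- \frac{9731}{-20249} - \frac{16265}{-5606}} + 10246 = \frac{1}{\left(-9731\right) \left(- \frac{1}{20249}\right) - - \frac{16265}{5606}} + 10246 = \frac{1}{\frac{9731}{20249} + \frac{16265}{5606}} + 10246 = \frac{1}{\frac{383901971}{113515894}} + 10246 = \frac{113515894}{383901971} + 10246 = \frac{3933573110760}{383901971}$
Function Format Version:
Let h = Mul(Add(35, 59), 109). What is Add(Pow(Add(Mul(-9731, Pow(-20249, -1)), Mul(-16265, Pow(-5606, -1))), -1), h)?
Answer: Rational(3933573110760, 383901971) ≈ 10246.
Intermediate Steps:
h = 10246 (h = Mul(94, 109) = 10246)
Add(Pow(Add(Mul(-9731, Pow(-20249, -1)), Mul(-16265, Pow(-5606, -1))), -1), h) = Add(Pow(Add(Mul(-9731, Pow(-20249, -1)), Mul(-16265, Pow(-5606, -1))), -1), 10246) = Add(Pow(Add(Mul(-9731, Rational(-1, 20249)), Mul(-16265, Rational(-1, 5606))), -1), 10246) = Add(Pow(Add(Rational(9731, 20249), Rational(16265, 5606)), -1), 10246) = Add(Pow(Rational(383901971, 113515894), -1), 10246) = Add(Rational(113515894, 383901971), 10246) = Rational(3933573110760, 383901971)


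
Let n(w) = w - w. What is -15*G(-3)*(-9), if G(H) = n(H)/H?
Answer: 0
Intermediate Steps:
n(w) = 0
G(H) = 0 (G(H) = 0/H = 0)
-15*G(-3)*(-9) = -15*0*(-9) = 0*(-9) = 0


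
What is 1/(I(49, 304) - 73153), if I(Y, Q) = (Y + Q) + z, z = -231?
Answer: -1/73031 ≈ -1.3693e-5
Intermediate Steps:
I(Y, Q) = -231 + Q + Y (I(Y, Q) = (Y + Q) - 231 = (Q + Y) - 231 = -231 + Q + Y)
1/(I(49, 304) - 73153) = 1/((-231 + 304 + 49) - 73153) = 1/(122 - 73153) = 1/(-73031) = -1/73031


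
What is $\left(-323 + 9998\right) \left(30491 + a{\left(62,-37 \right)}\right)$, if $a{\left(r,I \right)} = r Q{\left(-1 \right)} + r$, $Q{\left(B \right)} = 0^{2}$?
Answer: $295600275$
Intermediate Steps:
$Q{\left(B \right)} = 0$
$a{\left(r,I \right)} = r$ ($a{\left(r,I \right)} = r 0 + r = 0 + r = r$)
$\left(-323 + 9998\right) \left(30491 + a{\left(62,-37 \right)}\right) = \left(-323 + 9998\right) \left(30491 + 62\right) = 9675 \cdot 30553 = 295600275$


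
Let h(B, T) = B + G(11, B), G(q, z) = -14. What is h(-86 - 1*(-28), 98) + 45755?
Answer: 45683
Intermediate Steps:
h(B, T) = -14 + B (h(B, T) = B - 14 = -14 + B)
h(-86 - 1*(-28), 98) + 45755 = (-14 + (-86 - 1*(-28))) + 45755 = (-14 + (-86 + 28)) + 45755 = (-14 - 58) + 45755 = -72 + 45755 = 45683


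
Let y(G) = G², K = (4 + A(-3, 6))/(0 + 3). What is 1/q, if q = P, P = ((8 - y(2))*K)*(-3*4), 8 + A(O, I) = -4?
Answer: 1/128 ≈ 0.0078125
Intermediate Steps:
A(O, I) = -12 (A(O, I) = -8 - 4 = -12)
K = -8/3 (K = (4 - 12)/(0 + 3) = -8/3 ≈ -2.6667)
P = 128 (P = ((8 - 1*2²)*(-8/3))*(-3*4) = ((8 - 1*4)*(-8/3))*(-12) = ((8 - 4)*(-8/3))*(-12) = (4*(-8/3))*(-12) = -32/3*(-12) = 128)
q = 128
1/q = 1/128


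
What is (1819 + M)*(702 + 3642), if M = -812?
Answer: 4374408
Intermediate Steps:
(1819 + M)*(702 + 3642) = (1819 - 812)*(702 + 3642) = 1007*4344 = 4374408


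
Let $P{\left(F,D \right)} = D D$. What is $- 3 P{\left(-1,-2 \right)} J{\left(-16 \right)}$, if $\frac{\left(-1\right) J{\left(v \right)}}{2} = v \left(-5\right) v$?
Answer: $-30720$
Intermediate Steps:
$P{\left(F,D \right)} = D^{2}$
$J{\left(v \right)} = 10 v^{2}$ ($J{\left(v \right)} = - 2 v \left(-5\right) v = - 2 - 5 v v = - 2 \left(- 5 v^{2}\right) = 10 v^{2}$)
$- 3 P{\left(-1,-2 \right)} J{\left(-16 \right)} = - 3 \left(-2\right)^{2} \cdot 10 \left(-16\right)^{2} = \left(-3\right) 4 \cdot 10 \cdot 256 = \left(-12\right) 2560 = -30720$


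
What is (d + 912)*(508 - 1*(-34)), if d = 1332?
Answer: 1216248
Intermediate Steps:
(d + 912)*(508 - 1*(-34)) = (1332 + 912)*(508 - 1*(-34)) = 2244*(508 + 34) = 2244*542 = 1216248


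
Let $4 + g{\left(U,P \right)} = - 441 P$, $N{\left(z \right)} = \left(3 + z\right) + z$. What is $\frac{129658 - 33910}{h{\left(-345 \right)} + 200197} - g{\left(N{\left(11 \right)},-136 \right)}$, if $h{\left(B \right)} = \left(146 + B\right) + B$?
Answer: $- \frac{3991164656}{66551} \approx -59972.0$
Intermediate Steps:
$N{\left(z \right)} = 3 + 2 z$
$h{\left(B \right)} = 146 + 2 B$
$g{\left(U,P \right)} = -4 - 441 P$
$\frac{129658 - 33910}{h{\left(-345 \right)} + 200197} - g{\left(N{\left(11 \right)},-136 \right)} = \frac{129658 - 33910}{\left(146 + 2 \left(-345\right)\right) + 200197} - \left(-4 - -59976\right) = \frac{95748}{\left(146 - 690\right) + 200197} - \left(-4 + 59976\right) = \frac{95748}{-544 + 200197} - 59972 = \frac{95748}{199653} - 59972 = 95748 \cdot \frac{1}{199653} - 59972 = \frac{31916}{66551} - 59972 = - \frac{3991164656}{66551}$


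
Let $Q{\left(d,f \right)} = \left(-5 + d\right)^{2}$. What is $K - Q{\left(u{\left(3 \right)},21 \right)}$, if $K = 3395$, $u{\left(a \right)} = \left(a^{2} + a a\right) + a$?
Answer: $3139$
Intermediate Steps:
$u{\left(a \right)} = a + 2 a^{2}$ ($u{\left(a \right)} = \left(a^{2} + a^{2}\right) + a = 2 a^{2} + a = a + 2 a^{2}$)
$K - Q{\left(u{\left(3 \right)},21 \right)} = 3395 - \left(-5 + 3 \left(1 + 2 \cdot 3\right)\right)^{2} = 3395 - \left(-5 + 3 \left(1 + 6\right)\right)^{2} = 3395 - \left(-5 + 3 \cdot 7\right)^{2} = 3395 - \left(-5 + 21\right)^{2} = 3395 - 16^{2} = 3395 - 256 = 3139$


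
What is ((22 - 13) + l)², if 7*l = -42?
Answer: 9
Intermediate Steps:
l = -6 (l = (⅐)*(-42) = -6)
((22 - 13) + l)² = ((22 - 13) - 6)² = (9 - 6)² = 3² = 9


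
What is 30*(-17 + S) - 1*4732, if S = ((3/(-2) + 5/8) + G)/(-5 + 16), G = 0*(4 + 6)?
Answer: -230753/44 ≈ -5244.4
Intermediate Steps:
G = 0 (G = 0*10 = 0)
S = -7/88 (S = ((3/(-2) + 5/8) + 0)/(-5 + 16) = ((3*(-½) + 5*(⅛)) + 0)/11 = ((-3/2 + 5/8) + 0)*(1/11) = (-7/8 + 0)*(1/11) = -7/8*1/11 = -7/88 ≈ -0.079545)
30*(-17 + S) - 1*4732 = 30*(-17 - 7/88) - 1*4732 = 30*(-1503/88) - 4732 = -22545/44 - 4732 = -230753/44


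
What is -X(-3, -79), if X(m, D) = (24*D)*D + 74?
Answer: -149858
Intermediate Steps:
X(m, D) = 74 + 24*D² (X(m, D) = 24*D² + 74 = 74 + 24*D²)
-X(-3, -79) = -(74 + 24*(-79)²) = -(74 + 24*6241) = -(74 + 149784) = -1*149858 = -149858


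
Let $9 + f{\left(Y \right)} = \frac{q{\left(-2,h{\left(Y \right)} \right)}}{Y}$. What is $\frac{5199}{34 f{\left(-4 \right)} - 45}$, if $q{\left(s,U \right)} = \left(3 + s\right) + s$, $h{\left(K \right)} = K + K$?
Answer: $- \frac{10398}{685} \approx -15.18$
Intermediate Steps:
$h{\left(K \right)} = 2 K$
$q{\left(s,U \right)} = 3 + 2 s$
$f{\left(Y \right)} = -9 - \frac{1}{Y}$ ($f{\left(Y \right)} = -9 + \frac{3 + 2 \left(-2\right)}{Y} = -9 + \frac{3 - 4}{Y} = -9 - \frac{1}{Y}$)
$\frac{5199}{34 f{\left(-4 \right)} - 45} = \frac{5199}{34 \left(-9 - \frac{1}{-4}\right) - 45} = \frac{5199}{34 \left(-9 - - \frac{1}{4}\right) - 45} = \frac{5199}{34 \left(-9 + \frac{1}{4}\right) - 45} = \frac{5199}{34 \left(- \frac{35}{4}\right) - 45} = \frac{5199}{- \frac{595}{2} - 45} = \frac{5199}{- \frac{685}{2}} = 5199 \left(- \frac{2}{685}\right) = - \frac{10398}{685}$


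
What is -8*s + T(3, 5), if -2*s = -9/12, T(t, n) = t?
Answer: 0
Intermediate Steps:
s = 3/8 (s = -(-9)/(2*12) = -1/2*(-3/4) = 3/8 ≈ 0.37500)
-8*s + T(3, 5) = -8*3/8 + 3 = -3 + 3 = 0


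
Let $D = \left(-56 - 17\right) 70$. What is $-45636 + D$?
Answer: $-50746$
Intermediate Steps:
$D = -5110$ ($D = \left(-73\right) 70 = -5110$)
$-45636 + D = -45636 - 5110 = -50746$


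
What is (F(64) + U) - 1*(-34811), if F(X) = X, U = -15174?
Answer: 19701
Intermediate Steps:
(F(64) + U) - 1*(-34811) = (64 - 15174) - 1*(-34811) = -15110 + 34811 = 19701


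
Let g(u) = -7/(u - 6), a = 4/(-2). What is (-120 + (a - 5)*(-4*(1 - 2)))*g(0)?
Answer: -518/3 ≈ -172.67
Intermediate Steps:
a = -2 (a = 4*(-½) = -2)
g(u) = -7/(-6 + u)
(-120 + (a - 5)*(-4*(1 - 2)))*g(0) = (-120 + (-2 - 5)*(-4*(1 - 2)))*(-7/(-6 + 0)) = (-120 - (-28)*(-1))*(-7/(-6)) = (-120 - 7*4)*(-7*(-⅙)) = (-120 - 28)*(7/6) = -148*7/6 = -518/3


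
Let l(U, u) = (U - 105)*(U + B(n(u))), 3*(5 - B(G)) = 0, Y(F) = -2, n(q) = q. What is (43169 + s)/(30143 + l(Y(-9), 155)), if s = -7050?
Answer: 36119/29822 ≈ 1.2112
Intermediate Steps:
B(G) = 5 (B(G) = 5 - 1/3*0 = 5 + 0 = 5)
l(U, u) = (-105 + U)*(5 + U) (l(U, u) = (U - 105)*(U + 5) = (-105 + U)*(5 + U))
(43169 + s)/(30143 + l(Y(-9), 155)) = (43169 - 7050)/(30143 + (-525 + (-2)**2 - 100*(-2))) = 36119/(30143 + (-525 + 4 + 200)) = 36119/(30143 - 321) = 36119/29822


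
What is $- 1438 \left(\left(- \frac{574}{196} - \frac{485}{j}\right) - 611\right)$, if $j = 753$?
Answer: $\frac{4658275175}{5271} \approx 8.8376 \cdot 10^{5}$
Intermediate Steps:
$- 1438 \left(\left(- \frac{574}{196} - \frac{485}{j}\right) - 611\right) = - 1438 \left(\left(- \frac{574}{196} - \frac{485}{753}\right) - 611\right) = - 1438 \left(\left(\left(-574\right) \frac{1}{196} - \frac{485}{753}\right) - 611\right) = - 1438 \left(\left(- \frac{41}{14} - \frac{485}{753}\right) - 611\right) = - 1438 \left(- \frac{37663}{10542} - 611\right) = \left(-1438\right) \left(- \frac{6478825}{10542}\right) = \frac{4658275175}{5271}$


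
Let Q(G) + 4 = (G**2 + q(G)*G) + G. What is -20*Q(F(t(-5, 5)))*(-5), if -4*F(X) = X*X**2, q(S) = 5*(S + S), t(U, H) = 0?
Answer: -400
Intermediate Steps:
q(S) = 10*S (q(S) = 5*(2*S) = 10*S)
F(X) = -X**3/4 (F(X) = -X*X**2/4 = -X**3/4)
Q(G) = -4 + G + 11*G**2 (Q(G) = -4 + ((G**2 + (10*G)*G) + G) = -4 + ((G**2 + 10*G**2) + G) = -4 + (11*G**2 + G) = -4 + (G + 11*G**2) = -4 + G + 11*G**2)
-20*Q(F(t(-5, 5)))*(-5) = -20*(-4 - 1/4*0**3 + 11*(-1/4*0**3)**2)*(-5) = -20*(-4 - 1/4*0 + 11*(-1/4*0)**2)*(-5) = -20*(-4 + 0 + 11*0**2)*(-5) = -20*(-4 + 0 + 11*0)*(-5) = -20*(-4 + 0 + 0)*(-5) = -20*(-4)*(-5) = 80*(-5) = -400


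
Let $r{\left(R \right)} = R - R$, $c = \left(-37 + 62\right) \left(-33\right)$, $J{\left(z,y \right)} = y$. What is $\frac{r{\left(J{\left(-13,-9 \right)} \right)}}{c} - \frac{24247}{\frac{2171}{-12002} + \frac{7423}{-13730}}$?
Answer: $\frac{998900385655}{29724669} \approx 33605.0$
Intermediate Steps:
$c = -825$ ($c = 25 \left(-33\right) = -825$)
$r{\left(R \right)} = 0$
$\frac{r{\left(J{\left(-13,-9 \right)} \right)}}{c} - \frac{24247}{\frac{2171}{-12002} + \frac{7423}{-13730}} = \frac{0}{-825} - \frac{24247}{\frac{2171}{-12002} + \frac{7423}{-13730}} = 0 \left(- \frac{1}{825}\right) - \frac{24247}{2171 \left(- \frac{1}{12002}\right) + 7423 \left(- \frac{1}{13730}\right)} = 0 - \frac{24247}{- \frac{2171}{12002} - \frac{7423}{13730}} = 0 - \frac{24247}{- \frac{29724669}{41196865}} = 0 - - \frac{998900385655}{29724669} = 0 + \frac{998900385655}{29724669} = \frac{998900385655}{29724669}$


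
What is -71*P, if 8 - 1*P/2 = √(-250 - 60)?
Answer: -1136 + 142*I*√310 ≈ -1136.0 + 2500.2*I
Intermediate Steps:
P = 16 - 2*I*√310 (P = 16 - 2*√(-250 - 60) = 16 - 2*I*√310 ≈ 16.0 - 35.214*I)
-71*P = -71*(16 - 2*I*√310) = -1136 + 142*I*√310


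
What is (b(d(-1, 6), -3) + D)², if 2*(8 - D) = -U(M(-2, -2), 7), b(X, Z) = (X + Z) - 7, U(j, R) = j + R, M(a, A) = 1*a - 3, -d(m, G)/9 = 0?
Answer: 1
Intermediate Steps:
d(m, G) = 0 (d(m, G) = -9*0 = 0)
M(a, A) = -3 + a (M(a, A) = a - 3 = -3 + a)
U(j, R) = R + j
b(X, Z) = -7 + X + Z
D = 9 (D = 8 - (-1)*(7 + (-3 - 2))/2 = 8 - (-1)*(7 - 5)/2 = 8 - (-1)*2/2 = 8 - ½*(-2) = 8 + 1 = 9)
(b(d(-1, 6), -3) + D)² = ((-7 + 0 - 3) + 9)² = (-10 + 9)² = (-1)² = 1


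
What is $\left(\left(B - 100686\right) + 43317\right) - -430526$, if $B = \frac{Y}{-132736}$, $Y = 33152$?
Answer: $\frac{386963550}{1037} \approx 3.7316 \cdot 10^{5}$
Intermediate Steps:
$B = - \frac{259}{1037}$ ($B = \frac{33152}{-132736} = 33152 \left(- \frac{1}{132736}\right) = - \frac{259}{1037} \approx -0.24976$)
$\left(\left(B - 100686\right) + 43317\right) - -430526 = \left(\left(- \frac{259}{1037} - 100686\right) + 43317\right) - -430526 = \left(- \frac{104411641}{1037} + 43317\right) + 430526 = - \frac{59491912}{1037} + 430526 = \frac{386963550}{1037}$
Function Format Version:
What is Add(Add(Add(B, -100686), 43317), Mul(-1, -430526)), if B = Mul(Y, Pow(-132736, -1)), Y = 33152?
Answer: Rational(386963550, 1037) ≈ 3.7316e+5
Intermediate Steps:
B = Rational(-259, 1037) (B = Mul(33152, Pow(-132736, -1)) = Mul(33152, Rational(-1, 132736)) = Rational(-259, 1037) ≈ -0.24976)
Add(Add(Add(B, -100686), 43317), Mul(-1, -430526)) = Add(Add(Add(Rational(-259, 1037), -100686), 43317), Mul(-1, -430526)) = Add(Add(Rational(-104411641, 1037), 43317), 430526) = Add(Rational(-59491912, 1037), 430526) = Rational(386963550, 1037)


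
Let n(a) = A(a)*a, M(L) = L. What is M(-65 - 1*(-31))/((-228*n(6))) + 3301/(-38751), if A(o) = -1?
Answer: -972217/8835228 ≈ -0.11004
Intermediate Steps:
n(a) = -a
M(-65 - 1*(-31))/((-228*n(6))) + 3301/(-38751) = (-65 - 1*(-31))/((-(-228)*6)) + 3301/(-38751) = (-65 + 31)/((-228*(-6))) + 3301*(-1/38751) = -34/1368 - 3301/38751 = -34*1/1368 - 3301/38751 = -17/684 - 3301/38751 = -972217/8835228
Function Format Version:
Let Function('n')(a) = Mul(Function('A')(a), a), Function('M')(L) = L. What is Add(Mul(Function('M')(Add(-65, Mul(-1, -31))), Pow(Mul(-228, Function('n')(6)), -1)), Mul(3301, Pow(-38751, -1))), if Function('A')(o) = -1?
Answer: Rational(-972217, 8835228) ≈ -0.11004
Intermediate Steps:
Function('n')(a) = Mul(-1, a)
Add(Mul(Function('M')(Add(-65, Mul(-1, -31))), Pow(Mul(-228, Function('n')(6)), -1)), Mul(3301, Pow(-38751, -1))) = Add(Mul(Add(-65, Mul(-1, -31)), Pow(Mul(-228, Mul(-1, 6)), -1)), Mul(3301, Pow(-38751, -1))) = Add(Mul(Add(-65, 31), Pow(Mul(-228, -6), -1)), Mul(3301, Rational(-1, 38751))) = Add(Mul(-34, Pow(1368, -1)), Rational(-3301, 38751)) = Add(Mul(-34, Rational(1, 1368)), Rational(-3301, 38751)) = Add(Rational(-17, 684), Rational(-3301, 38751)) = Rational(-972217, 8835228)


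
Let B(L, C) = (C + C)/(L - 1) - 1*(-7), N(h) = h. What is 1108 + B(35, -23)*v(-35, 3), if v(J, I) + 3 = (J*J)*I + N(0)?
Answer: 21844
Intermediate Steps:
B(L, C) = 7 + 2*C/(-1 + L) (B(L, C) = (2*C)/(-1 + L) + 7 = 2*C/(-1 + L) + 7 = 7 + 2*C/(-1 + L))
v(J, I) = -3 + I*J**2 (v(J, I) = -3 + ((J*J)*I + 0) = -3 + (J**2*I + 0) = -3 + (I*J**2 + 0) = -3 + I*J**2)
1108 + B(35, -23)*v(-35, 3) = 1108 + ((-7 + 2*(-23) + 7*35)/(-1 + 35))*(-3 + 3*(-35)**2) = 1108 + ((-7 - 46 + 245)/34)*(-3 + 3*1225) = 1108 + ((1/34)*192)*(-3 + 3675) = 1108 + (96/17)*3672 = 1108 + 20736 = 21844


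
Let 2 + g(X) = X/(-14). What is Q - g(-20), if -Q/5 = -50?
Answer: 1754/7 ≈ 250.57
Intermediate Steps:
Q = 250 (Q = -5*(-50) = 250)
g(X) = -2 - X/14 (g(X) = -2 + X/(-14) = -2 + X*(-1/14) = -2 - X/14)
Q - g(-20) = 250 - (-2 - 1/14*(-20)) = 250 - (-2 + 10/7) = 250 - 1*(-4/7) = 250 + 4/7 = 1754/7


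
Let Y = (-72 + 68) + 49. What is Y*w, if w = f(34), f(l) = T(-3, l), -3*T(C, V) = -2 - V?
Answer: 540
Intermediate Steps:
T(C, V) = ⅔ + V/3 (T(C, V) = -(-2 - V)/3 = ⅔ + V/3)
f(l) = ⅔ + l/3
Y = 45 (Y = -4 + 49 = 45)
w = 12 (w = ⅔ + (⅓)*34 = ⅔ + 34/3 = 12)
Y*w = 45*12 = 540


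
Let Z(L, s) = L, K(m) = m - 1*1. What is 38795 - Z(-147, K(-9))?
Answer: 38942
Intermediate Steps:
K(m) = -1 + m (K(m) = m - 1 = -1 + m)
38795 - Z(-147, K(-9)) = 38795 - 1*(-147) = 38795 + 147 = 38942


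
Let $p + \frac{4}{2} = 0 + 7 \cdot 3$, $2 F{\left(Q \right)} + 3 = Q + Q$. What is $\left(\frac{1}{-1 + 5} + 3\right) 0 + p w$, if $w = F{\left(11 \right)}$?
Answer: $\frac{361}{2} \approx 180.5$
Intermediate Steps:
$F{\left(Q \right)} = - \frac{3}{2} + Q$ ($F{\left(Q \right)} = - \frac{3}{2} + \frac{Q + Q}{2} = - \frac{3}{2} + \frac{2 Q}{2} = - \frac{3}{2} + Q$)
$w = \frac{19}{2}$ ($w = - \frac{3}{2} + 11 = \frac{19}{2} \approx 9.5$)
$p = 19$ ($p = -2 + \left(0 + 7 \cdot 3\right) = -2 + \left(0 + 21\right) = -2 + 21 = 19$)
$\left(\frac{1}{-1 + 5} + 3\right) 0 + p w = \left(\frac{1}{-1 + 5} + 3\right) 0 + 19 \cdot \frac{19}{2} = \left(\frac{1}{4} + 3\right) 0 + \frac{361}{2} = \frac{13}{4} \cdot 0 + \frac{361}{2} = 0 + \frac{361}{2} = \frac{361}{2}$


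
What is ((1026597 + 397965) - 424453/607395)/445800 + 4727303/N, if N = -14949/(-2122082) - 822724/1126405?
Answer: -437102404067715476744893904807/66883744419955356699000 ≈ -6.5353e+6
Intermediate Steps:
N = -247007023289/341474825030 (N = -14949*(-1/2122082) - 822724*1/1126405 = 14949/2122082 - 117532/160915 = -247007023289/341474825030 ≈ -0.72335)
((1026597 + 397965) - 424453/607395)/445800 + 4727303/N = ((1026597 + 397965) - 424453/607395)/445800 + 4727303/(-247007023289/341474825030) = (1424562 - 424453*1/607395)*(1/445800) + 4727303*(-341474825030/247007023289) = (1424562 - 424453/607395)*(1/445800) - 1614254964788794090/247007023289 = (865271411537/607395)*(1/445800) - 1614254964788794090/247007023289 = 865271411537/270776691000 - 1614254964788794090/247007023289 = -437102404067715476744893904807/66883744419955356699000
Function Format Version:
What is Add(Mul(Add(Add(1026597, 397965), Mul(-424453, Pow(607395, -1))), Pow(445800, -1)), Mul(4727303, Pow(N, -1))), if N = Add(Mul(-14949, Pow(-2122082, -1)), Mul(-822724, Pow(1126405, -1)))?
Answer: Rational(-437102404067715476744893904807, 66883744419955356699000) ≈ -6.5353e+6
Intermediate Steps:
N = Rational(-247007023289, 341474825030) (N = Add(Mul(-14949, Rational(-1, 2122082)), Mul(-822724, Rational(1, 1126405))) = Add(Rational(14949, 2122082), Rational(-117532, 160915)) = Rational(-247007023289, 341474825030) ≈ -0.72335)
Add(Mul(Add(Add(1026597, 397965), Mul(-424453, Pow(607395, -1))), Pow(445800, -1)), Mul(4727303, Pow(N, -1))) = Add(Mul(Add(Add(1026597, 397965), Mul(-424453, Pow(607395, -1))), Pow(445800, -1)), Mul(4727303, Pow(Rational(-247007023289, 341474825030), -1))) = Add(Mul(Add(1424562, Mul(-424453, Rational(1, 607395))), Rational(1, 445800)), Mul(4727303, Rational(-341474825030, 247007023289))) = Add(Mul(Add(1424562, Rational(-424453, 607395)), Rational(1, 445800)), Rational(-1614254964788794090, 247007023289)) = Add(Mul(Rational(865271411537, 607395), Rational(1, 445800)), Rational(-1614254964788794090, 247007023289)) = Add(Rational(865271411537, 270776691000), Rational(-1614254964788794090, 247007023289)) = Rational(-437102404067715476744893904807, 66883744419955356699000)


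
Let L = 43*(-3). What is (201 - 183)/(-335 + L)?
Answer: -9/232 ≈ -0.038793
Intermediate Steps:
L = -129
(201 - 183)/(-335 + L) = (201 - 183)/(-335 - 129) = 18/(-464) = 18*(-1/464) = -9/232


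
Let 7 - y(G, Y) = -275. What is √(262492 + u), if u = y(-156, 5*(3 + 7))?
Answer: √262774 ≈ 512.62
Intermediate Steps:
y(G, Y) = 282 (y(G, Y) = 7 - 1*(-275) = 7 + 275 = 282)
u = 282
√(262492 + u) = √(262492 + 282) = √262774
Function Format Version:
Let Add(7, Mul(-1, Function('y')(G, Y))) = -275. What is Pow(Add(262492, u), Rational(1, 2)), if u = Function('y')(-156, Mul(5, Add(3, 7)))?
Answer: Pow(262774, Rational(1, 2)) ≈ 512.62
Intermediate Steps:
Function('y')(G, Y) = 282 (Function('y')(G, Y) = Add(7, Mul(-1, -275)) = Add(7, 275) = 282)
u = 282
Pow(Add(262492, u), Rational(1, 2)) = Pow(Add(262492, 282), Rational(1, 2)) = Pow(262774, Rational(1, 2))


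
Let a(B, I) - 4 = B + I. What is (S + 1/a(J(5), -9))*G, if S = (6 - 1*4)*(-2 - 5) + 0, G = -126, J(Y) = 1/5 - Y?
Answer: 12438/7 ≈ 1776.9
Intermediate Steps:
J(Y) = 1/5 - Y
a(B, I) = 4 + B + I (a(B, I) = 4 + (B + I) = 4 + B + I)
S = -14 (S = (6 - 4)*(-7) + 0 = 2*(-7) + 0 = -14 + 0 = -14)
(S + 1/a(J(5), -9))*G = (-14 + 1/(4 + (1/5 - 1*5) - 9))*(-126) = (-14 + 1/(4 + (1/5 - 5) - 9))*(-126) = (-14 + 1/(4 - 24/5 - 9))*(-126) = (-14 + 1/(-49/5))*(-126) = (-14 - 5/49)*(-126) = -691/49*(-126) = 12438/7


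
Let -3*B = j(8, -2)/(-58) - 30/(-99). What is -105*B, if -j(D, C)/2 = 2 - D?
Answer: 3220/957 ≈ 3.3647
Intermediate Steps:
j(D, C) = -4 + 2*D (j(D, C) = -2*(2 - D) = -4 + 2*D)
B = -92/2871 (B = -((-4 + 2*8)/(-58) - 30/(-99))/3 = -((-4 + 16)*(-1/58) - 30*(-1/99))/3 = -(12*(-1/58) + 10/33)/3 = -(-6/29 + 10/33)/3 = -⅓*92/957 = -92/2871 ≈ -0.032045)
-105*B = -105*(-92/2871) = 3220/957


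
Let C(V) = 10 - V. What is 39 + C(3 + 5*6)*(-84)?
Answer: 1971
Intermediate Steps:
39 + C(3 + 5*6)*(-84) = 39 + (10 - (3 + 5*6))*(-84) = 39 + (10 - (3 + 30))*(-84) = 39 + (10 - 1*33)*(-84) = 39 + (10 - 33)*(-84) = 39 - 23*(-84) = 39 + 1932 = 1971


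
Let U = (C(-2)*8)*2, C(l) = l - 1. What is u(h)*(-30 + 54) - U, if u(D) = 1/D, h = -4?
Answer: 42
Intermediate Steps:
C(l) = -1 + l
U = -48 (U = ((-1 - 2)*8)*2 = -3*8*2 = -24*2 = -48)
u(h)*(-30 + 54) - U = (-30 + 54)/(-4) - 1*(-48) = -¼*24 + 48 = -6 + 48 = 42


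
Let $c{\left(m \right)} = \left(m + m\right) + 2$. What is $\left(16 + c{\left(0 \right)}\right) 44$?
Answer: $792$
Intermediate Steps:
$c{\left(m \right)} = 2 + 2 m$ ($c{\left(m \right)} = 2 m + 2 = 2 + 2 m$)
$\left(16 + c{\left(0 \right)}\right) 44 = \left(16 + \left(2 + 2 \cdot 0\right)\right) 44 = \left(16 + \left(2 + 0\right)\right) 44 = \left(16 + 2\right) 44 = 18 \cdot 44 = 792$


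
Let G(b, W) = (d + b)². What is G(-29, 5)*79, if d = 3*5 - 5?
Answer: 28519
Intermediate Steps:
d = 10 (d = 15 - 5 = 10)
G(b, W) = (10 + b)²
G(-29, 5)*79 = (10 - 29)²*79 = (-19)²*79 = 361*79 = 28519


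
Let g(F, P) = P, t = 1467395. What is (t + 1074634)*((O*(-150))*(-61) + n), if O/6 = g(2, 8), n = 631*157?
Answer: 1368290323743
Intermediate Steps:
n = 99067
O = 48 (O = 6*8 = 48)
(t + 1074634)*((O*(-150))*(-61) + n) = (1467395 + 1074634)*((48*(-150))*(-61) + 99067) = 2542029*(-7200*(-61) + 99067) = 2542029*(439200 + 99067) = 2542029*538267 = 1368290323743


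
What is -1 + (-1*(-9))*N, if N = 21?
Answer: 188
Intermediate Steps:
-1 + (-1*(-9))*N = -1 - 1*(-9)*21 = -1 + 9*21 = -1 + 189 = 188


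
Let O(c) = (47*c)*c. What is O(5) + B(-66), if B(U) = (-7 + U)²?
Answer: 6504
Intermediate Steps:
O(c) = 47*c²
O(5) + B(-66) = 47*5² + (-7 - 66)² = 47*25 + (-73)² = 1175 + 5329 = 6504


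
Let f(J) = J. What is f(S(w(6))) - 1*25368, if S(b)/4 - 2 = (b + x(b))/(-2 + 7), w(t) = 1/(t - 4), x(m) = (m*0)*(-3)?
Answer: -126798/5 ≈ -25360.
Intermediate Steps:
x(m) = 0 (x(m) = 0*(-3) = 0)
w(t) = 1/(-4 + t)
S(b) = 8 + 4*b/5 (S(b) = 8 + 4*((b + 0)/(-2 + 7)) = 8 + 4*(b/5) = 8 + 4*b/5)
f(S(w(6))) - 1*25368 = (8 + 4/(5*(-4 + 6))) - 1*25368 = (8 + (4/5)/2) - 25368 = (8 + (4/5)*(1/2)) - 25368 = (8 + 2/5) - 25368 = 42/5 - 25368 = -126798/5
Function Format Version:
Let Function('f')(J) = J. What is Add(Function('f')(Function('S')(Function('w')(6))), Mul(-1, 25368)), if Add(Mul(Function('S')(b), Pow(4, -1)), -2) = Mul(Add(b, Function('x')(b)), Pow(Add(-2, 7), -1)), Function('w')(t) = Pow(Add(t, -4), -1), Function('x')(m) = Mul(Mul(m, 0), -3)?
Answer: Rational(-126798, 5) ≈ -25360.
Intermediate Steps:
Function('x')(m) = 0 (Function('x')(m) = Mul(0, -3) = 0)
Function('w')(t) = Pow(Add(-4, t), -1)
Function('S')(b) = Add(8, Mul(Rational(4, 5), b)) (Function('S')(b) = Add(8, Mul(4, Mul(Add(b, 0), Pow(Add(-2, 7), -1)))) = Add(8, Mul(4, Mul(b, Pow(5, -1)))) = Add(8, Mul(4, Mul(b, Rational(1, 5)))) = Add(8, Mul(4, Mul(Rational(1, 5), b))) = Add(8, Mul(Rational(4, 5), b)))
Add(Function('f')(Function('S')(Function('w')(6))), Mul(-1, 25368)) = Add(Add(8, Mul(Rational(4, 5), Pow(Add(-4, 6), -1))), Mul(-1, 25368)) = Add(Add(8, Mul(Rational(4, 5), Pow(2, -1))), -25368) = Add(Add(8, Mul(Rational(4, 5), Rational(1, 2))), -25368) = Add(Add(8, Rational(2, 5)), -25368) = Add(Rational(42, 5), -25368) = Rational(-126798, 5)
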